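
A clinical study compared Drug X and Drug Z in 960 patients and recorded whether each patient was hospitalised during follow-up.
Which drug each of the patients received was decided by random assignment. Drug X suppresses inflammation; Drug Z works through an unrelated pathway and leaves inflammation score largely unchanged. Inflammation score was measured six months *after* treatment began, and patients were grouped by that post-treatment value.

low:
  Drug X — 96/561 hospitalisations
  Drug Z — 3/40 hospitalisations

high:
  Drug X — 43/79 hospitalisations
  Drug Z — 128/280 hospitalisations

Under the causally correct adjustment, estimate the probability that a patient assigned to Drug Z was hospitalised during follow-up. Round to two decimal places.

0.41

Inflammation score here is a post-treatment variable shaped by the drug; conditioning on it would introduce bias rather than remove it. The overall comparison is the causal one.
So P(outcome | do(Drug Z)) is just the pooled rate for Drug Z: 131/320 = 0.409.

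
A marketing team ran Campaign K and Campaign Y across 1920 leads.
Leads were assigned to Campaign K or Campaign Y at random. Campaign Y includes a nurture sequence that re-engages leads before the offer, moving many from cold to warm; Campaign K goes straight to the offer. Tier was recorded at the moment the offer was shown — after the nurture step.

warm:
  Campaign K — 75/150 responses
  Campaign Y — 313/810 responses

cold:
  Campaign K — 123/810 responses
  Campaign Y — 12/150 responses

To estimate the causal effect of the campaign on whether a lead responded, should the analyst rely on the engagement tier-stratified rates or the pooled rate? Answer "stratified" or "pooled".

pooled

Because the campaign influences engagement tier, engagement tier is a post-treatment mediator, not a confounder. Stratifying on it would bias the estimate; the causal effect is the crude pooled difference.
Pooled: Campaign K 20.6% vs Campaign Y 33.9%; Campaign Y is higher overall.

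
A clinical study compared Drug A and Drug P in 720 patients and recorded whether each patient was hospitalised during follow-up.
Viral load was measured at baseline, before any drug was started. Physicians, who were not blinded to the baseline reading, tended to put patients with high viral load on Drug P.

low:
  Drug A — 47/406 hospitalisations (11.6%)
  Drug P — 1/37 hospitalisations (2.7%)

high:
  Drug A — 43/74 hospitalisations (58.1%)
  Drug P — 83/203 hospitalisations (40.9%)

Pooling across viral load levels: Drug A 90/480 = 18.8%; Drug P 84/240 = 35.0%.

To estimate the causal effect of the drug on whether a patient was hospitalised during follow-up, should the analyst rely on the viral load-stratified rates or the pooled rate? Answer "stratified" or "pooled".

stratified

Here viral load is a common cause — it drives both which drug a case falls under and the outcome. The crude comparison mixes populations; the stratum-specific rates are the causally relevant ones.
Within each level — low: 11.6% vs 2.7%; high: 58.1% vs 40.9% — Drug P is lower every time.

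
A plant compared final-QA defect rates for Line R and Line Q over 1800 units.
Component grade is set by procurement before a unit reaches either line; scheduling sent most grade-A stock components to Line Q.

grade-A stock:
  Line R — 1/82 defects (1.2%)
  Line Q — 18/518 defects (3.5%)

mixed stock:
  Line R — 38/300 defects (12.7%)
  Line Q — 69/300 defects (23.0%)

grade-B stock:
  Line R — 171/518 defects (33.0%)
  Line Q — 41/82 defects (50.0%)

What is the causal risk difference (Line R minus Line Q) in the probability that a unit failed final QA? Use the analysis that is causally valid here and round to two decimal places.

Component grade satisfies the back-door criterion: it is not a descendant of the line, and it blocks the spurious path from line to outcome. Adjusting for it (i.e., using the within-component grade rates) gives the causal effect.
Adjusting over the population distribution of component grade: 0.333·(0.012−0.035) + 0.333·(0.127−0.230) + 0.333·(0.330−0.500) = -0.099.

-0.10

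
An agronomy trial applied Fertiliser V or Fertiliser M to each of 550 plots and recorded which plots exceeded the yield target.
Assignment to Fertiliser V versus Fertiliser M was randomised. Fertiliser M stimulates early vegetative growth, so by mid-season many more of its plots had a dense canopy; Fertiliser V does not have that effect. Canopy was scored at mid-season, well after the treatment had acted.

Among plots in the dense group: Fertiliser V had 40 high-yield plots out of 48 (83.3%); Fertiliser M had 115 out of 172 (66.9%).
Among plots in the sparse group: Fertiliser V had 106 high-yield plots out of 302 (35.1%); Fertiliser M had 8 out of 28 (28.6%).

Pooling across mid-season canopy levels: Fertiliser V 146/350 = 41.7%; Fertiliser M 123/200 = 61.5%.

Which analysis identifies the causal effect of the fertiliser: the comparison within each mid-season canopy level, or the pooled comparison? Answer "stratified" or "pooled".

The mid-season canopy-specific comparison favours Fertiliser V throughout, but the pooled figures favour Fertiliser M. The question is whether to condition on mid-season canopy.
Because the fertiliser influences mid-season canopy, mid-season canopy is a post-treatment mediator, not a confounder. Stratifying on it would bias the estimate; the causal effect is the crude pooled difference.
Pooled: Fertiliser V 41.7% vs Fertiliser M 61.5%; Fertiliser M is higher overall.

pooled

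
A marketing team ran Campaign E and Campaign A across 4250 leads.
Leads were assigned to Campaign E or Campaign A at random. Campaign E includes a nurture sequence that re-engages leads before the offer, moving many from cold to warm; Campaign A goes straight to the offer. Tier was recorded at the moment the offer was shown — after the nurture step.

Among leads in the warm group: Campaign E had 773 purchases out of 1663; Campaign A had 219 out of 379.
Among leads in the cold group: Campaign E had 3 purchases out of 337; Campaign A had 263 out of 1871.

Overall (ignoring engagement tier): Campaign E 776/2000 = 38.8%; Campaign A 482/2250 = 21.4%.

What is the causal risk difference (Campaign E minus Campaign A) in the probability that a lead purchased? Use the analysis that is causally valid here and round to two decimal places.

+0.17

Within every engagement tier level Campaign A has the higher rate, yet pooled Campaign E does — Simpson's reversal.
Engagement tier is downstream of the campaign. One should not condition on a consequence of treatment, so the overall rates are the right comparison.
The causal difference is the pooled difference: 0.388 − 0.214 = +0.174.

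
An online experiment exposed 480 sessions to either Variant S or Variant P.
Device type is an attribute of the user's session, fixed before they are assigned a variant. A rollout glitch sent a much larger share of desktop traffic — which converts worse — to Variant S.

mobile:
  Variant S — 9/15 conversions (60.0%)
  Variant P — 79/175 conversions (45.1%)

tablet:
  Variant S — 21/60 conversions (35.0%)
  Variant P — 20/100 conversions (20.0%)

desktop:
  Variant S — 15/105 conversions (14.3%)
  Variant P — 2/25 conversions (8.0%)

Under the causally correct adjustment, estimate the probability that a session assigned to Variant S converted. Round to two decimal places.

0.39

Since device type is a pre-existing factor (not a product of the variant) and it affects the outcome on its own, it is a confounder. The stratified rates, not the pooled rate, identify the causal effect.
Standardising Variant S to the population device type mix: 0.396·9/15 + 0.333·21/60 + 0.271·15/105 = 0.393.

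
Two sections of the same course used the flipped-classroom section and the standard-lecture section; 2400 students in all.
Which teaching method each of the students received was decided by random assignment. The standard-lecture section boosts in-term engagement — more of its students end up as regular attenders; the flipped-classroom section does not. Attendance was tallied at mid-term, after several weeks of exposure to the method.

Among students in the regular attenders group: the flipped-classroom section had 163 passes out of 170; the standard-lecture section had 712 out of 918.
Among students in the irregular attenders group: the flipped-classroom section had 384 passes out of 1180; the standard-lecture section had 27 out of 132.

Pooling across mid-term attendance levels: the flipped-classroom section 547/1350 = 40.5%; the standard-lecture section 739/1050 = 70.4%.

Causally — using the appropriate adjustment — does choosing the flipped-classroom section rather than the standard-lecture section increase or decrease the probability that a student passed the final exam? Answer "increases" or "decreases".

decreases

The distribution of mid-term attendance is itself part of what the teaching method does — it is an intermediate outcome. Holding it fixed would remove that part of the effect; the total effect is the pooled difference.
Pooled: the flipped-classroom section 40.5% vs the standard-lecture section 70.4%; the standard-lecture section is higher overall.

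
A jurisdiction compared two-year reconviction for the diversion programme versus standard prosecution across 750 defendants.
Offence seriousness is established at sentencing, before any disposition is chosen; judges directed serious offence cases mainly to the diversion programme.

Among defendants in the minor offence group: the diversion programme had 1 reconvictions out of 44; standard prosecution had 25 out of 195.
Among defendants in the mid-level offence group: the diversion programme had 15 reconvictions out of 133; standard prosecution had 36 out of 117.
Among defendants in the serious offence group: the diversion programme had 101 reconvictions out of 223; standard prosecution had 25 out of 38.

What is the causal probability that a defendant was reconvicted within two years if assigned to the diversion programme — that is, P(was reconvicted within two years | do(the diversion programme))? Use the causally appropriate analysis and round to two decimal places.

0.20

the diversion programme is lower inside every offence seriousness stratum but standard prosecution is lower in aggregate. Whether to stratify depends on how offence seriousness relates to the disposition.
Offence seriousness satisfies the back-door criterion: it is not a descendant of the disposition, and it blocks the spurious path from disposition to outcome. Adjusting for it (i.e., using the within-offence seriousness rates) gives the causal effect.
Standardising the diversion programme to the population offence seriousness mix: 0.319·1/44 + 0.333·15/133 + 0.348·101/223 = 0.202.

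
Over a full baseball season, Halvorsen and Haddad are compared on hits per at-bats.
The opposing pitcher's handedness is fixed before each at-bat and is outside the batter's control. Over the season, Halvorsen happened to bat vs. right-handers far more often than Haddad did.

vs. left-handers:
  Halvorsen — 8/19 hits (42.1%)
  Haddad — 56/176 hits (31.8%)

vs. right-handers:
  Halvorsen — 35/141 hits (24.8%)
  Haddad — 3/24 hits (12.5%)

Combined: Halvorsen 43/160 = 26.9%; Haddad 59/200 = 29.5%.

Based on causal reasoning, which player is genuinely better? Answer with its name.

Pitcher handedness is set before the player has any effect — it is not caused by the player — and it independently drives the outcome. That makes it a confounder, so the causal comparison is within pitcher handedness levels.
Within each level — vs. left-handers: 42.1% vs 31.8%; vs. right-handers: 24.8% vs 12.5% — Halvorsen is higher every time.

Halvorsen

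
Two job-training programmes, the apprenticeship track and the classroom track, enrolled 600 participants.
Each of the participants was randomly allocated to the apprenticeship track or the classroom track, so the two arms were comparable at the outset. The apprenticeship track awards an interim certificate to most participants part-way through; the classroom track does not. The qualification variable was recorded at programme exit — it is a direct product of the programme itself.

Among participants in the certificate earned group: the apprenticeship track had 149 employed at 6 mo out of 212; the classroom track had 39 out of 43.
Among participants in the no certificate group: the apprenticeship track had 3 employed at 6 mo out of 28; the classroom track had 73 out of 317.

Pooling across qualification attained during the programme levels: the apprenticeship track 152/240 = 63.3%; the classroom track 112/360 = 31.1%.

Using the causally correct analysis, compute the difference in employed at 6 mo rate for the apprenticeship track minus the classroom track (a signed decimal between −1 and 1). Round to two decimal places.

+0.32

Because the programme influences qualification attained during the programme, qualification attained during the programme is a post-treatment mediator, not a confounder. Stratifying on it would bias the estimate; the causal effect is the crude pooled difference.
The causal difference is the pooled difference: 0.633 − 0.311 = +0.322.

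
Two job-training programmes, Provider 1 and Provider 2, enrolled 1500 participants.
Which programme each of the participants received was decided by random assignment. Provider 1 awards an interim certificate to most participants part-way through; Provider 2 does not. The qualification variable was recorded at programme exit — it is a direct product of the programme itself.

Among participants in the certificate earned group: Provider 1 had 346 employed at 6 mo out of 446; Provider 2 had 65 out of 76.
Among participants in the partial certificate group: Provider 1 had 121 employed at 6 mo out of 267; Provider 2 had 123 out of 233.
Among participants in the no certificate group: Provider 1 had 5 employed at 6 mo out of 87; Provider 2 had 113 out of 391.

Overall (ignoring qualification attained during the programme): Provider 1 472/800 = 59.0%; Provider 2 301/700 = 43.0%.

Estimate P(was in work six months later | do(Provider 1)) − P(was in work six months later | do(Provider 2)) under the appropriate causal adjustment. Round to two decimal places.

The qualification attained during the programme-specific comparison favours Provider 2 throughout, but the pooled figures favour Provider 1. The question is whether to condition on qualification attained during the programme.
Qualification attained during the programme here is a post-treatment variable shaped by the programme; conditioning on it would introduce bias rather than remove it. The overall comparison is the causal one.
The causal difference is the pooled difference: 0.590 − 0.430 = +0.160.

+0.16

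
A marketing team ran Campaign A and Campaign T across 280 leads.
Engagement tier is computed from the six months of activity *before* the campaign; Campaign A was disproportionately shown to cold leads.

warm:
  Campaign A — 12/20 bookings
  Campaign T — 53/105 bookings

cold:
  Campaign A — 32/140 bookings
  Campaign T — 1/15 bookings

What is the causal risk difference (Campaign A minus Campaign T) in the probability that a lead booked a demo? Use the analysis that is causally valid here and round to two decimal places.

Nothing the campaign does changes engagement tier; the imbalance is an allocation artefact. With engagement tier also predicting the outcome, the pooled figure is confounded, and the within-stratum comparison is the causal one.
Adjusting over the population distribution of engagement tier: 0.446·(0.600−0.505) + 0.554·(0.229−0.067) = +0.132.

+0.13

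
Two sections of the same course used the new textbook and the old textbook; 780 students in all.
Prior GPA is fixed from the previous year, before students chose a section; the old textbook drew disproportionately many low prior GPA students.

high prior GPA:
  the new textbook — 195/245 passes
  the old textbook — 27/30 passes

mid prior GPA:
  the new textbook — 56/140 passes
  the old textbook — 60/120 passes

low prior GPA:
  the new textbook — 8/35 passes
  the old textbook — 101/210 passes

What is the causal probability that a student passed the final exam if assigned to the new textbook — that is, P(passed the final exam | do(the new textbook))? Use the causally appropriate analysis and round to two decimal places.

The imbalance in prior GPA band arose from how students were allocated, not from anything the teaching method did; and prior GPA band independently affects the outcome. The pooled gap is confounded — condition on prior GPA band.
Standardising the new textbook to the population prior GPA band mix: 0.353·195/245 + 0.333·56/140 + 0.314·8/35 = 0.486.

0.49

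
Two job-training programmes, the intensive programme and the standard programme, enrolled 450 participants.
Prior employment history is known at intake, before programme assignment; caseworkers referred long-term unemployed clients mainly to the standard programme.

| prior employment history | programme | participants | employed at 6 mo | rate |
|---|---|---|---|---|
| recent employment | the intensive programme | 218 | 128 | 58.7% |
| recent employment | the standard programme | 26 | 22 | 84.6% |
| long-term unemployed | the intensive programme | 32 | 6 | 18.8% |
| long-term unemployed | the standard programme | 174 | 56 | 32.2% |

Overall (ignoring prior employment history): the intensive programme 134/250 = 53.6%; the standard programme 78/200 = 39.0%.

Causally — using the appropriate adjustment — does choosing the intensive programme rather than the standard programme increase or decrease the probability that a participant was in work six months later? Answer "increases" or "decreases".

decreases

the standard programme is higher inside every prior employment history stratum but the intensive programme is higher in aggregate. Whether to stratify depends on how prior employment history relates to the programme.
Nothing the programme does changes prior employment history; the imbalance is an allocation artefact. With prior employment history also predicting the outcome, the pooled figure is confounded, and the within-stratum comparison is the causal one.
Within each level — recent employment: 58.7% vs 84.6%; long-term unemployed: 18.8% vs 32.2% — the standard programme is higher every time.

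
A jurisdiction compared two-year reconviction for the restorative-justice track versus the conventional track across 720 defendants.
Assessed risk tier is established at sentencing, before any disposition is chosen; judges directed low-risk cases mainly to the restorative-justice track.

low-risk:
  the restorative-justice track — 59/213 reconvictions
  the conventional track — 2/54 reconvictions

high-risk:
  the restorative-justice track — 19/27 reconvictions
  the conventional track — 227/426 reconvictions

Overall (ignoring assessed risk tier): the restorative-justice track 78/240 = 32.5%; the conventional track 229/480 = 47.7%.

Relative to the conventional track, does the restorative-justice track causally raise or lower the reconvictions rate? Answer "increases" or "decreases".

The assessed risk tier-specific comparison favours the conventional track throughout, but the pooled figures favour the restorative-justice track. The question is whether to condition on assessed risk tier.
Since assessed risk tier is a pre-existing factor (not a product of the disposition) and it affects the outcome on its own, it is a confounder. The stratified rates, not the pooled rate, identify the causal effect.
Within each level — low-risk: 27.7% vs 3.7%; high-risk: 70.4% vs 53.3% — the conventional track is lower every time.

increases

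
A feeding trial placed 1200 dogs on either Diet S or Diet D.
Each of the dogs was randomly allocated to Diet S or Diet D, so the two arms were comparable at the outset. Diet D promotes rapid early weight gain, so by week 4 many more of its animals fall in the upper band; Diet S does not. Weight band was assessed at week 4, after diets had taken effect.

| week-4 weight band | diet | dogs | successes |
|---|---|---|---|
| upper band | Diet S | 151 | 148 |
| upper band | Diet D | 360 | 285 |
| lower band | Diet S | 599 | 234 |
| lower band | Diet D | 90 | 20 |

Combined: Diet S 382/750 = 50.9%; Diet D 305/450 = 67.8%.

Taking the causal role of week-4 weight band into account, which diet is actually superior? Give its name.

Diet D

The stratified and pooled comparisons disagree (Diet S wins within each week-4 weight band; Diet D wins overall), so the answer turns on the causal role of week-4 weight band.
Because the diet influences week-4 weight band, week-4 weight band is a post-treatment mediator, not a confounder. Stratifying on it would bias the estimate; the causal effect is the crude pooled difference.
Pooled: Diet S 50.9% vs Diet D 67.8%; Diet D is higher overall.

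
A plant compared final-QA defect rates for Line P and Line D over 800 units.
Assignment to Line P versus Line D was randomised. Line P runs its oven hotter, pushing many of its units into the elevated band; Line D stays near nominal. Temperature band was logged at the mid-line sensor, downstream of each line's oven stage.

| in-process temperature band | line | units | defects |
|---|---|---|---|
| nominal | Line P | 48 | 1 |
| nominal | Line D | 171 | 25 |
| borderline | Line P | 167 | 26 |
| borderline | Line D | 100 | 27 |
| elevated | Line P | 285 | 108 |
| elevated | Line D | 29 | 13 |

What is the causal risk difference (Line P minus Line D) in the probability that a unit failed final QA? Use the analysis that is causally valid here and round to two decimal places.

The in-process temperature band-specific comparison favours Line P throughout, but the pooled figures favour Line D. The question is whether to condition on in-process temperature band.
Stratifying would compare lines among units the lines themselves sorted into in-process temperature band groups — a form of selection on an intermediate. The unconditioned pooled rates give the total causal effect.
The causal difference is the pooled difference: 0.270 − 0.217 = +0.053.

+0.05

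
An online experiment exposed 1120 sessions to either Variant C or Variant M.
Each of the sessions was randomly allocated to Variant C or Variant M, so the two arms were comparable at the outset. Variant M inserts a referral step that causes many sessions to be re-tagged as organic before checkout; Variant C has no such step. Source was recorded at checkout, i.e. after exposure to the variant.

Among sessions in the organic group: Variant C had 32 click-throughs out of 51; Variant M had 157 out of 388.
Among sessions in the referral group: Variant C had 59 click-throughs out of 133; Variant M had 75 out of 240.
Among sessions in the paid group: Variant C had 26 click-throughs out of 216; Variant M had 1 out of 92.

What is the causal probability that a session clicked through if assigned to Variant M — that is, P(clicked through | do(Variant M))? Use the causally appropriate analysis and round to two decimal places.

0.32

Stratifying would compare variants among sessions the variants themselves sorted into traffic source groups — a form of selection on an intermediate. The unconditioned pooled rates give the total causal effect.
So P(outcome | do(Variant M)) is just the pooled rate for Variant M: 233/720 = 0.324.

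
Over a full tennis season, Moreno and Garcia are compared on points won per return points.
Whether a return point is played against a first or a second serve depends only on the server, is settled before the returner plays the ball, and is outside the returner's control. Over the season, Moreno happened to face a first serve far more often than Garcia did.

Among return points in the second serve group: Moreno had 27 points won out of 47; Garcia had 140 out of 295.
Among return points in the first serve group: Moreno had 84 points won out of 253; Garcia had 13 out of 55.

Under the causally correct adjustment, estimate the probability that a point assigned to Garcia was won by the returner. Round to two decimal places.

The serve type-specific comparison favours Moreno throughout, but the pooled figures favour Garcia. The question is whether to condition on serve type.
Serve type is set before the player has any effect — it is not caused by the player — and it independently drives the outcome. That makes it a confounder, so the causal comparison is within serve type levels.
Standardising Garcia to the population serve type mix: 0.526·140/295 + 0.474·13/55 = 0.362.

0.36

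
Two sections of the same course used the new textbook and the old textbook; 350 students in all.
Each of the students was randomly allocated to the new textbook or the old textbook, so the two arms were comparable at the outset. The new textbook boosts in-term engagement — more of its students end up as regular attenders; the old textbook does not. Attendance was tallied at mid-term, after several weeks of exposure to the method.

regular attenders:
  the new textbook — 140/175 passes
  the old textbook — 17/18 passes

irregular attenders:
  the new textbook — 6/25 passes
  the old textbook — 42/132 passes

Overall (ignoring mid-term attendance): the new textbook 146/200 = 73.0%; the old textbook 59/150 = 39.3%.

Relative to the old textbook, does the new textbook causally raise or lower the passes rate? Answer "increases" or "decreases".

Within every mid-term attendance level the old textbook has the higher rate, yet pooled the new textbook does — Simpson's reversal.
Mid-term attendance is downstream of the teaching method. One should not condition on a consequence of treatment, so the overall rates are the right comparison.
Pooled: the new textbook 73.0% vs the old textbook 39.3%; the new textbook is higher overall.

increases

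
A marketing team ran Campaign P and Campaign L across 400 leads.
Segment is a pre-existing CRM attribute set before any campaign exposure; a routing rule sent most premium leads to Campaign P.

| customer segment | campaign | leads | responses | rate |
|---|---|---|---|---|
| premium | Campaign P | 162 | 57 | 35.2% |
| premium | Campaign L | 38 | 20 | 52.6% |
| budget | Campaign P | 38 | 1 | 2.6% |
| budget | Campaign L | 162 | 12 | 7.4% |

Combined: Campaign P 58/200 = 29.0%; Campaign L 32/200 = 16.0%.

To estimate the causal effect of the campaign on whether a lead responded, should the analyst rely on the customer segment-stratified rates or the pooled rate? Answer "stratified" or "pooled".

Here customer segment is a common cause — it drives both which campaign a case falls under and the outcome. The crude comparison mixes populations; the stratum-specific rates are the causally relevant ones.
Within each level — premium: 35.2% vs 52.6%; budget: 2.6% vs 7.4% — Campaign L is higher every time.

stratified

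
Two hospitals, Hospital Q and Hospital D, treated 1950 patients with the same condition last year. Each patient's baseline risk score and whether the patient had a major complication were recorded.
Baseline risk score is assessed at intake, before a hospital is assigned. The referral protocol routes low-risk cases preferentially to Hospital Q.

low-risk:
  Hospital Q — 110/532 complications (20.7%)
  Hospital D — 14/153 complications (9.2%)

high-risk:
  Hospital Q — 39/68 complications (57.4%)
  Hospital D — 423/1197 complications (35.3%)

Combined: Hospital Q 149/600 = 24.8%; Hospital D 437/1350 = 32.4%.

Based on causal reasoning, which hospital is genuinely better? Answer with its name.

Within every baseline risk score level Hospital D has the lower rate, yet pooled Hospital Q does — Simpson's reversal.
Nothing the hospital does changes baseline risk score; the imbalance is an allocation artefact. With baseline risk score also predicting the outcome, the pooled figure is confounded, and the within-stratum comparison is the causal one.
Within each level — low-risk: 20.7% vs 9.2%; high-risk: 57.4% vs 35.3% — Hospital D is lower every time.

Hospital D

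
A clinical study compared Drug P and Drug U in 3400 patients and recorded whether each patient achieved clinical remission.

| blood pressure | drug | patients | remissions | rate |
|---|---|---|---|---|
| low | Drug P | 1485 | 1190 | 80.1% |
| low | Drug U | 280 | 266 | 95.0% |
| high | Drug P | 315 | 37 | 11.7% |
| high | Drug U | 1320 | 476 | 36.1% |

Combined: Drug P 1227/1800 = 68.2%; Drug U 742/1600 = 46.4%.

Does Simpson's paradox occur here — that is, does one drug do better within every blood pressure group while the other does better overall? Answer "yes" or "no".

yes

Within each blood pressure level (low 80.1% vs 95.0%; high 11.7% vs 36.1%), Drug U has the higher rate every time. Pooled: 68.2% vs 46.4% — Drug P has the higher rate overall. The two comparisons disagree.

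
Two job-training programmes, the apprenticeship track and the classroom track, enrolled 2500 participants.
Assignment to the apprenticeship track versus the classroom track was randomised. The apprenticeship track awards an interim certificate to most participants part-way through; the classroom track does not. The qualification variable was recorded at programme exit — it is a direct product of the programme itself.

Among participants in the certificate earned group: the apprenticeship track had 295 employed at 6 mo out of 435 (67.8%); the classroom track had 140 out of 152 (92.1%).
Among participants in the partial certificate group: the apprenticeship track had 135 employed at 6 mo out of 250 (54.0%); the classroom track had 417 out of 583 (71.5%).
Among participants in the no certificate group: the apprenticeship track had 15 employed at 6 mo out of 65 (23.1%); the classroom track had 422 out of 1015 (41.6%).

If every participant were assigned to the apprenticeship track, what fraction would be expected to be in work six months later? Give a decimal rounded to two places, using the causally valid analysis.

0.59

Qualification attained during the programme is recorded after the programme and is itself shifted by it — it sits on the causal path from programme to outcome. Conditioning on a mediator would strip out part of the effect we want; the pooled comparison gives the total causal effect.
So P(outcome | do(the apprenticeship track)) is just the pooled rate for the apprenticeship track: 445/750 = 0.593.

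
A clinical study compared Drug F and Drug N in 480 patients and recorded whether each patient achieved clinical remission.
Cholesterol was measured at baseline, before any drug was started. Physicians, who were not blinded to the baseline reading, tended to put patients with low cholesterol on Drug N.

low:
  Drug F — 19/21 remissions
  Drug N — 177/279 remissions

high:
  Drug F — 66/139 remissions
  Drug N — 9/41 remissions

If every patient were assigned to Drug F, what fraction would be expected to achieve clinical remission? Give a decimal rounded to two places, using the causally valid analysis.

Here cholesterol is a common cause — it drives both which drug a case falls under and the outcome. The crude comparison mixes populations; the stratum-specific rates are the causally relevant ones.
Standardising Drug F to the population cholesterol mix: 0.625·19/21 + 0.375·66/139 = 0.744.

0.74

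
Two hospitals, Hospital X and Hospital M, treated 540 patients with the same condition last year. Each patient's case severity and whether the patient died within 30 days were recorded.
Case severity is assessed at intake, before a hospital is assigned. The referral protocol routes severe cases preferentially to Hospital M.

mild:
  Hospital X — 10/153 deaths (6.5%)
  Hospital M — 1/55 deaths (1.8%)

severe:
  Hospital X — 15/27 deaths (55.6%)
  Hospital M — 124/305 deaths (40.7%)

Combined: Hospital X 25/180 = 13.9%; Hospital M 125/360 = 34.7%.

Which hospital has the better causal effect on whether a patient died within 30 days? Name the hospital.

Hospital M

The imbalance in case severity arose from how patients were allocated, not from anything the hospital did; and case severity independently affects the outcome. The pooled gap is confounded — condition on case severity.
Within each level — mild: 6.5% vs 1.8%; severe: 55.6% vs 40.7% — Hospital M is lower every time.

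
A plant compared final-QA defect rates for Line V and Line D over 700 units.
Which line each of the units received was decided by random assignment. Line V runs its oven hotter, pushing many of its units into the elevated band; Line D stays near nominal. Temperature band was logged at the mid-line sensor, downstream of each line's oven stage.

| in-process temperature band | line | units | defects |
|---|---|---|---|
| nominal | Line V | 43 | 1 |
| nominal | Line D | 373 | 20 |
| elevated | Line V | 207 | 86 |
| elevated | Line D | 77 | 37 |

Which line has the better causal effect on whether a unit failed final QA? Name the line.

The distribution of in-process temperature band is itself part of what the line does — it is an intermediate outcome. Holding it fixed would remove that part of the effect; the total effect is the pooled difference.
Pooled: Line V 34.8% vs Line D 12.7%; Line D is lower overall.

Line D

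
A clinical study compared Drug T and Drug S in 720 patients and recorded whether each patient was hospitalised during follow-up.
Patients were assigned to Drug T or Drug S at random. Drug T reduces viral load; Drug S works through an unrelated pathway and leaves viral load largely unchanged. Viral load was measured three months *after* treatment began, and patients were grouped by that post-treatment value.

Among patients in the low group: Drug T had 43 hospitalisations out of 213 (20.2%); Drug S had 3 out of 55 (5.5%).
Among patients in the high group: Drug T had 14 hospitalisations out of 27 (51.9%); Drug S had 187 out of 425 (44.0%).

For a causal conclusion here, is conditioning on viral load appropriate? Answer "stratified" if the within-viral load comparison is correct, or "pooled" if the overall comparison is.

Drug S is lower inside every viral load stratum but Drug T is lower in aggregate. Whether to stratify depends on how viral load relates to the drug.
Viral load is downstream of the drug. One should not condition on a consequence of treatment, so the overall rates are the right comparison.
Pooled: Drug T 23.8% vs Drug S 39.6%; Drug T is lower overall.

pooled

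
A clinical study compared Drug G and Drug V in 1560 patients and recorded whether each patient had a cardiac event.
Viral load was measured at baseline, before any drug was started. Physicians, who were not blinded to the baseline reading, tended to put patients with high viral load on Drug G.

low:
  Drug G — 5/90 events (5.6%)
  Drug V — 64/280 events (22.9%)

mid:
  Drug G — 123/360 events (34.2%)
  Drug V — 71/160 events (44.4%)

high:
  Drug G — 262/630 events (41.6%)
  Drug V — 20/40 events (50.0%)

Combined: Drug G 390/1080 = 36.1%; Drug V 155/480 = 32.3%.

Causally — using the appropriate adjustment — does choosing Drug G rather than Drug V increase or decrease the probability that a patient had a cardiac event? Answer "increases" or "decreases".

decreases

The stratified and pooled comparisons disagree (Drug G wins within each viral load; Drug V wins overall), so the answer turns on the causal role of viral load.
Since viral load is a pre-existing factor (not a product of the drug) and it affects the outcome on its own, it is a confounder. The stratified rates, not the pooled rate, identify the causal effect.
Within each level — low: 5.6% vs 22.9%; mid: 34.2% vs 44.4%; high: 41.6% vs 50.0% — Drug G is lower every time.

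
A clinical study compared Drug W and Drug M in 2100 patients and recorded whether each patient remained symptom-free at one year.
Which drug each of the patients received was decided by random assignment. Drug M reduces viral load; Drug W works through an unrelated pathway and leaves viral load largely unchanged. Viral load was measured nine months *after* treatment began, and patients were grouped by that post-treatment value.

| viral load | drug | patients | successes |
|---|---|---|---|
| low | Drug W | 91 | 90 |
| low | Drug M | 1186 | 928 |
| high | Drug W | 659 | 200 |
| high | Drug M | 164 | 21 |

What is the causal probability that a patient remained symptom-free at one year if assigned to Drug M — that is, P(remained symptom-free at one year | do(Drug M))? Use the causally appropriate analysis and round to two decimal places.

Viral load is recorded after the drug and is itself shifted by it — it sits on the causal path from drug to outcome. Conditioning on a mediator would strip out part of the effect we want; the pooled comparison gives the total causal effect.
So P(outcome | do(Drug M)) is just the pooled rate for Drug M: 949/1350 = 0.703.

0.70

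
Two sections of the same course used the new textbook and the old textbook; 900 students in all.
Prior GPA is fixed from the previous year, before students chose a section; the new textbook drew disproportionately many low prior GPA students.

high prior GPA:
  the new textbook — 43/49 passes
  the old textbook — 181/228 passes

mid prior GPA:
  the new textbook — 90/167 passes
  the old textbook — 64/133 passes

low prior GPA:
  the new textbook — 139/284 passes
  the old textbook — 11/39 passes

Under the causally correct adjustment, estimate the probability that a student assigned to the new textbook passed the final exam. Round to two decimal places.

0.63

The prior GPA band-specific comparison favours the new textbook throughout, but the pooled figures favour the old textbook. The question is whether to condition on prior GPA band.
Here prior GPA band is a common cause — it drives both which teaching method a case falls under and the outcome. The crude comparison mixes populations; the stratum-specific rates are the causally relevant ones.
Standardising the new textbook to the population prior GPA band mix: 0.308·43/49 + 0.333·90/167 + 0.359·139/284 = 0.625.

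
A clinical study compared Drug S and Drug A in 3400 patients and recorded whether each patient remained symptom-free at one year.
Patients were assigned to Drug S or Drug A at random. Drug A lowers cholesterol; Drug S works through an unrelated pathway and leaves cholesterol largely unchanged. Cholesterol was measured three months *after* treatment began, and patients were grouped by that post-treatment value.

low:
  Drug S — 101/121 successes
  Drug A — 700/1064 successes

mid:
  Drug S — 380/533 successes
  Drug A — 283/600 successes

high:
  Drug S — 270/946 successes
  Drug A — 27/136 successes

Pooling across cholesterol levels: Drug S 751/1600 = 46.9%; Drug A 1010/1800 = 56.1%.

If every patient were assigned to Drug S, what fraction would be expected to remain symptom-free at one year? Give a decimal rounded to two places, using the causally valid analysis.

0.47

Cholesterol is downstream of the drug. One should not condition on a consequence of treatment, so the overall rates are the right comparison.
So P(outcome | do(Drug S)) is just the pooled rate for Drug S: 751/1600 = 0.469.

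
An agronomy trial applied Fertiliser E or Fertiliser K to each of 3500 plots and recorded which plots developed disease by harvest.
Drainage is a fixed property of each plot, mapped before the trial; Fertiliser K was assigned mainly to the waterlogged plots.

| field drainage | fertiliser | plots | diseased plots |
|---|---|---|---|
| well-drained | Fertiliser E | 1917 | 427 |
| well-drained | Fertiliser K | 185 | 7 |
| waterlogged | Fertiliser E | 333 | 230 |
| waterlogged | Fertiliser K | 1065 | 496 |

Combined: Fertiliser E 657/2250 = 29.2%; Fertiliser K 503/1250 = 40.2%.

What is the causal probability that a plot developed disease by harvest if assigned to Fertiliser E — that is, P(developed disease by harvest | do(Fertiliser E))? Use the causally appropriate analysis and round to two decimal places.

0.41

The imbalance in field drainage arose from how plots were allocated, not from anything the fertiliser did; and field drainage independently affects the outcome. The pooled gap is confounded — condition on field drainage.
Standardising Fertiliser E to the population field drainage mix: 0.601·427/1917 + 0.399·230/333 = 0.410.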